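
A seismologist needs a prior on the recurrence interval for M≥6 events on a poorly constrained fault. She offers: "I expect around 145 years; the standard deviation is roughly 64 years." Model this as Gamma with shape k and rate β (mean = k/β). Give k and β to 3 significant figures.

For Gamma(k, rate β): mean = k/β, variance = k/β², so CV = 1/√k.
CV = SD/mean = 64/145 = 0.4414, hence k = 1/CV² = 5.13.
Then β = k/mean = 5.13/145 = 0.0354.

k ≈ 5.13, β ≈ 0.0354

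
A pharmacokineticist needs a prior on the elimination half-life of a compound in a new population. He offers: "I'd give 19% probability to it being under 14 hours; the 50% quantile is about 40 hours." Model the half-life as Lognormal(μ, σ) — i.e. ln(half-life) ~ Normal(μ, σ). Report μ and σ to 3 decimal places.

If T ~ Lognormal(μ,σ) then ln T ~ Normal(μ,σ), so the p-quantile of ln T is μ + z_p·σ.
ln(14) = 2.639 and ln(40) = 3.689; z_{0.19} = -0.8779, z_{0.5} = 0.
σ = (3.689 − 2.639)/(0 − (-0.8779)) = 1.196.
μ = 2.639 − (-0.8779)·1.196 = 3.689.

μ ≈ 3.689, σ ≈ 1.196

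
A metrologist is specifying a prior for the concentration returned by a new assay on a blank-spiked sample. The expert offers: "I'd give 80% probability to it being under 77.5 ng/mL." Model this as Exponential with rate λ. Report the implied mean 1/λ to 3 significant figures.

P(T < 77.5) = 1 − e^(−λ·77.5) = 0.8, so λ = −ln(1−0.8)/77.5 = −ln(0.2)/77.5 = 0.0208.
Mean = 1/λ = 48.2 ng/mL.

mean ≈ 48.2 ng/mL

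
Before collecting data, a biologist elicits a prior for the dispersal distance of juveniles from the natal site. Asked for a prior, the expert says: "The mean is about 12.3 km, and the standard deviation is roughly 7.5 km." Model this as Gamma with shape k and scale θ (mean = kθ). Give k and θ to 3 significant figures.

For Gamma(k, scale θ): mean = kθ, variance = kθ², so CV = 1/√k.
CV = SD/mean = 7.5/12.3 = 0.6098, hence k = 1/CV² = 2.69.
Then θ = mean/k = 12.3/2.69 = 4.57.

k ≈ 2.69, θ ≈ 4.57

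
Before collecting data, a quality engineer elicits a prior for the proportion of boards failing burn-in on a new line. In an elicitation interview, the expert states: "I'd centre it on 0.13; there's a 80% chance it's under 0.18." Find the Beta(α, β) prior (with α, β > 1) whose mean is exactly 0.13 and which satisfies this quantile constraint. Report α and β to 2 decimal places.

With mean 0.13 fixed, write α = 0.13s, β = 0.87s where s = α+β.
Need P(θ < 0.18) = 0.8 under Beta(0.13s, 0.87s). Normal approximation: (q−m)/√(m(1−m)/s) ≈ z_{0.8} = 0.842, so s ≈ 0.13·0.87·(0.842)²/(0.18−0.13)² = 32.0.
At s = 32.0: P(θ<0.18) ≈ 0.813. Adjusting to match 0.8 gives s ≈ 27.45.
So α = 0.13·27.45 ≈ 3.57, β = 0.87·27.45 ≈ 23.88.

α ≈ 3.57, β ≈ 23.88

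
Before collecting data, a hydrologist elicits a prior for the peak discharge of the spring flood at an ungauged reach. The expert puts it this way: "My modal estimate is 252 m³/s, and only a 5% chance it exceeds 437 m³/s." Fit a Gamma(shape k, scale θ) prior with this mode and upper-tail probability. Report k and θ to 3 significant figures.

k ≈ 10.2, θ ≈ 27.4

Gamma(k,θ) with k>1 has mode (k−1)θ, so θ = 252/(k−1).
Need P(X < 437) = 0.95 with θ tied to k this way. Start at k = 2, θ = 252: P(X<437) ≈ 0.517.
Too low — raise k to concentrate. Iterating converges to k ≈ 10.2.
Then θ = 252/(10.2−1) ≈ 27.4.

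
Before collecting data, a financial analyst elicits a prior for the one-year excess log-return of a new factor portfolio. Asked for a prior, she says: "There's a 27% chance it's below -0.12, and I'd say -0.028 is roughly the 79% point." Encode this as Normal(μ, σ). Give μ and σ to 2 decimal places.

μ = -0.08, σ = 0.06

The p-quantile of Normal(μ,σ) is μ + z_p·σ, with z_{0.27} = -0.6128 and z_{0.79} = 0.8064.
Eliminate σ: μ = (z₂·x₁ − z₁·x₂)/(z₂ − z₁) = (0.8064·-0.12 − (-0.6128)·-0.028)/1.419 = -0.08.
Then σ = (x₂ − x₁)/(z₂ − z₁) = (-0.028 − -0.12)/1.419 = 0.06.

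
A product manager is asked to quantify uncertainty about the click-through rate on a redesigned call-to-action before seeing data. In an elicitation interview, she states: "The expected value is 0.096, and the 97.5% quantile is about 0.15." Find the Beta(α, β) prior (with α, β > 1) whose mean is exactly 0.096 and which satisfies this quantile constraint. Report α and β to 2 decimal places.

With mean 0.096 fixed, write α = 0.096s, β = 0.904s where s = α+β.
Need P(θ < 0.15) = 0.975 under Beta(0.096s, 0.904s). Normal approximation: (q−m)/√(m(1−m)/s) ≈ z_{0.975} = 1.96, so s ≈ 0.096·0.904·(1.96)²/(0.15−0.096)² = 114.3.
At s = 114.3: P(θ<0.15) ≈ 0.963. Adjusting to match 0.975 gives s ≈ 138.92.
So α = 0.096·138.92 ≈ 13.34, β = 0.904·138.92 ≈ 125.58.

α ≈ 13.34, β ≈ 125.58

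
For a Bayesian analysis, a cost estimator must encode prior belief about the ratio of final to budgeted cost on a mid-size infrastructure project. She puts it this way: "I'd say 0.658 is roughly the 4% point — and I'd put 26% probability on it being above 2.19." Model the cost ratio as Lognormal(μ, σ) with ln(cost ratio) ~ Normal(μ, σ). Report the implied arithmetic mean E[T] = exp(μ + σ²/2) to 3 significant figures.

If T ~ Lognormal(μ,σ) then ln T ~ Normal(μ,σ), so the p-quantile of ln T is μ + z_p·σ.
ln(0.658) = -0.4186 and ln(2.19) = 0.7839; z_{0.04} = -1.751, z_{0.74} = 0.6433.
σ = (0.7839 − -0.4186)/(0.6433 − (-1.751)) = 0.502.
μ = -0.4186 − (-1.751)·0.502 = 0.461.
E[T] = exp(μ + σ²/2) = exp(0.461 + 0.1261) = 1.8.

E[T] ≈ 1.8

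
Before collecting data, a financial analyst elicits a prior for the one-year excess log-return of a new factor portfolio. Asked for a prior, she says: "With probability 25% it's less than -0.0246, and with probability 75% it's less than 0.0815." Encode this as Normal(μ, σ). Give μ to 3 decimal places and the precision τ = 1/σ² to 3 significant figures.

The p-quantile of Normal(μ,σ) is μ + z_p·σ, with z_{0.25} = -0.6745 and z_{0.75} = 0.6745.
Eliminate σ: μ = (z₂·x₁ − z₁·x₂)/(z₂ − z₁) = (0.6745·-0.0246 − (-0.6745)·0.0815)/1.349 = 0.028.
Then σ = (x₂ − x₁)/(z₂ − z₁) = (0.0815 − -0.0246)/1.349 = 0.079.
Precision τ = 1/σ² = 1/0.07865² = 162.

μ = 0.028, τ = 162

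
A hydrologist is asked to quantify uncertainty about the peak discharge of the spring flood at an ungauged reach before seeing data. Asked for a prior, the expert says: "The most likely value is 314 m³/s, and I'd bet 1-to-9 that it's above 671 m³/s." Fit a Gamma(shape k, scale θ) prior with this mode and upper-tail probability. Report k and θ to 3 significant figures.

k ≈ 4.33, θ ≈ 94.2

Gamma(k,θ) with k>1 has mode (k−1)θ, so θ = 314/(k−1).
Need P(X < 671) = 0.9 with θ tied to k this way. Start at k = 2, θ = 314: P(X<671) ≈ 0.630.
Too low — raise k to concentrate. Iterating converges to k ≈ 4.33.
Then θ = 314/(4.33−1) ≈ 94.2.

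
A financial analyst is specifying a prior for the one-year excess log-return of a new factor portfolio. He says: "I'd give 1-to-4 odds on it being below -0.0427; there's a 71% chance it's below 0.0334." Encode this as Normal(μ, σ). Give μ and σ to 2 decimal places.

μ = 0.00, σ = 0.05

The p-quantile of Normal(μ,σ) is μ + z_p·σ, with z_{0.2} = -0.8416 and z_{0.71} = 0.5534.
Eliminate σ: μ = (z₂·x₁ − z₁·x₂)/(z₂ − z₁) = (0.5534·-0.0427 − (-0.8416)·0.0334)/1.395 = 0.00.
Then σ = (x₂ − x₁)/(z₂ − z₁) = (0.0334 − -0.0427)/1.395 = 0.05.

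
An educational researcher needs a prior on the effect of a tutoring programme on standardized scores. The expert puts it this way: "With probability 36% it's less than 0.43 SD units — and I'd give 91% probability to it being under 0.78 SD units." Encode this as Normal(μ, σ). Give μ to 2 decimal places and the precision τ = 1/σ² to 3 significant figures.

The p-quantile of Normal(μ,σ) is μ + z_p·σ, with z_{0.36} = -0.3585 and z_{0.91} = 1.341.
Eliminate σ: μ = (z₂·x₁ − z₁·x₂)/(z₂ − z₁) = (1.341·0.43 − (-0.3585)·0.78)/1.699 = 0.50.
Then σ = (x₂ − x₁)/(z₂ − z₁) = (0.78 − 0.43)/1.699 = 0.21.
Precision τ = 1/σ² = 1/0.206² = 23.6.

μ = 0.50, τ = 23.6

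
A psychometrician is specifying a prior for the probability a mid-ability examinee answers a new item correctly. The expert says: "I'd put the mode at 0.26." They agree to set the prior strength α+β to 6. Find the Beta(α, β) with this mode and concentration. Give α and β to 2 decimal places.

α = 2.04, β = 3.96

For α,β > 1 the Beta mode is (α−1)/(α+β−2). With α+β = 6, the mode is (α−1)/4.
Set (α−1)/4 = 0.26 → α = 1 + 0.26·4 = 2.04.
β = 6 − α = 3.96.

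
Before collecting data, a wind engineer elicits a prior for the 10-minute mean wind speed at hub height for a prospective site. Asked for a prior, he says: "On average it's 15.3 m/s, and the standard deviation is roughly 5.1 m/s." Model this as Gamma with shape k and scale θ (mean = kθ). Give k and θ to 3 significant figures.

For Gamma(k, scale θ): mean = kθ, variance = kθ², so CV = 1/√k.
CV = SD/mean = 5.1/15.3 = 0.3333, hence k = 1/CV² = 9.
Then θ = mean/k = 15.3/9 = 1.7.

k ≈ 9, θ ≈ 1.7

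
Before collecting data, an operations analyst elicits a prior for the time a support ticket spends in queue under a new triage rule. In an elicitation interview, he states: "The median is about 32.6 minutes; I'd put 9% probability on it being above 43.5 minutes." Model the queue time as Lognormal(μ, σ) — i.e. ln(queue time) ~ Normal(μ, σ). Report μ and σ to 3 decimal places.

If T ~ Lognormal(μ,σ) then ln T ~ Normal(μ,σ), so the p-quantile of ln T is μ + z_p·σ.
ln(32.6) = 3.484 and ln(43.5) = 3.773; z_{0.5} = 0, z_{0.91} = 1.341.
σ = (3.773 − 3.484)/(1.341 − (0)) = 0.215.
μ = 3.484 − (0)·0.215 = 3.484.

μ ≈ 3.484, σ ≈ 0.215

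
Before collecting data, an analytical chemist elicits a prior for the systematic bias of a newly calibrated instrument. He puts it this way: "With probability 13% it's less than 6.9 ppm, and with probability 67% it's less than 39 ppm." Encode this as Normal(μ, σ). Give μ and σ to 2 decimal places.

μ = 29.98, σ = 20.49

For Normal(μ,σ), the p-quantile is μ + z_p·σ. Here z_{0.13} = -1.126, z_{0.67} = 0.4399.
So 6.9 = μ − 1.126σ and 39 = μ + 0.4399σ.
Subtracting: σ = (39 − 6.9)/(0.4399 − (-1.126)) = 20.49.
Then μ = 6.9 − (-1.126)·20.49 = 29.98.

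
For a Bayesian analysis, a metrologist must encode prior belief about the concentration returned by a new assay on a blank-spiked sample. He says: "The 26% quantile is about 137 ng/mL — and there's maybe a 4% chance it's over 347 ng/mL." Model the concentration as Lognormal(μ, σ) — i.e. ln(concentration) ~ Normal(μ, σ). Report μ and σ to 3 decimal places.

μ ≈ 5.170, σ ≈ 0.388

If T ~ Lognormal(μ,σ) then ln T ~ Normal(μ,σ), so the p-quantile of ln T is μ + z_p·σ.
ln(137) = 4.92 and ln(347) = 5.849; z_{0.26} = -0.6433, z_{0.96} = 1.751.
σ = (5.849 − 4.92)/(1.751 − (-0.6433)) = 0.388.
μ = 4.92 − (-0.6433)·0.388 = 5.170.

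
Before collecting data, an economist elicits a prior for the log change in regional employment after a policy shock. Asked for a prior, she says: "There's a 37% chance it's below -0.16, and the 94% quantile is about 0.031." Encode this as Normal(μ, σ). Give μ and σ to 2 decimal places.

For Normal(μ,σ), the p-quantile is μ + z_p·σ. Here z_{0.37} = -0.3319, z_{0.94} = 1.555.
So -0.16 = μ − 0.3319σ and 0.031 = μ + 1.555σ.
Subtracting: σ = (0.031 − -0.16)/(1.555 − (-0.3319)) = 0.10.
Then μ = -0.16 − (-0.3319)·0.10 = -0.13.

μ = -0.13, σ = 0.10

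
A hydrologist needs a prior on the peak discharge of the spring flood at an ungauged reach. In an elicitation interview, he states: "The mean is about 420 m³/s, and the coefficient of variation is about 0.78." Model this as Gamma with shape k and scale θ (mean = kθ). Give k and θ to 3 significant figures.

For Gamma(k, scale θ): mean = kθ, variance = kθ², so CV = 1/√k.
CV = 0.78, hence k = 1/CV² = 1.64.
Then θ = mean/k = 420/1.64 = 256.

k ≈ 1.64, θ ≈ 256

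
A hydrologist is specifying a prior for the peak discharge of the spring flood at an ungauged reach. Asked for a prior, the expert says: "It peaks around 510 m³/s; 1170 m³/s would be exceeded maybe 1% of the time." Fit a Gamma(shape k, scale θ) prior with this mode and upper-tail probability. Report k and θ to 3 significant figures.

Gamma(k,θ) with k>1 has mode (k−1)θ, so θ = 510/(k−1).
Need P(X < 1170) = 0.99 with θ tied to k this way. Start at k = 2, θ = 510: P(X<1170) ≈ 0.668.
Too low — raise k to concentrate. Iterating converges to k ≈ 7.93.
Then θ = 510/(7.93−1) ≈ 73.6.

k ≈ 7.93, θ ≈ 73.6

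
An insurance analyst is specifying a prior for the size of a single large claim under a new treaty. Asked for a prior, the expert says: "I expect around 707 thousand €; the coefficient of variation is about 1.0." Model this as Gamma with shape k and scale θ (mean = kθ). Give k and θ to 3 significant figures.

k ≈ 1, θ ≈ 707

For Gamma(k, scale θ): mean = kθ, variance = kθ², so CV = 1/√k.
CV = 1.0, hence k = 1/CV² = 1.
Then θ = mean/k = 707/1 = 707.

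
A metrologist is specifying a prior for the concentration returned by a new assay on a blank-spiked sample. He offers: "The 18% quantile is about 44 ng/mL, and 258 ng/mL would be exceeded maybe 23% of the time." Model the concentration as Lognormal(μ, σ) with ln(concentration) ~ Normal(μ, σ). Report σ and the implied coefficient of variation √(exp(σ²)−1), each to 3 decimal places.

If T ~ Lognormal(μ,σ) then ln T ~ Normal(μ,σ), so the p-quantile of ln T is μ + z_p·σ.
ln(44) = 3.784 and ln(258) = 5.553; z_{0.18} = -0.9154, z_{0.77} = 0.7388.
σ = (5.553 − 3.784)/(0.7388 − (-0.9154)) = 1.069.
μ = 3.784 − (-0.9154)·1.069 = 4.763.
CV = √(exp(σ²)−1) = √(exp(1.1433)−1) = 1.462.

σ ≈ 1.069, CV ≈ 1.462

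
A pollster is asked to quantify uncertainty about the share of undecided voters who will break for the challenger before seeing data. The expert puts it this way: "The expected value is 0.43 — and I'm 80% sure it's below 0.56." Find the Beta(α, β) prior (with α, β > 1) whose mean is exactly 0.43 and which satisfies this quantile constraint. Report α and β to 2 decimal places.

With mean 0.43 fixed, write α = 0.43s, β = 0.57s where s = α+β.
Need P(θ < 0.56) = 0.8 under Beta(0.43s, 0.57s). Normal approximation: (q−m)/√(m(1−m)/s) ≈ z_{0.8} = 0.842, so s ≈ 0.43·0.57·(0.842)²/(0.56−0.43)² = 10.3.
At s = 10.3: P(θ<0.56) ≈ 0.801. Adjusting to match 0.8 gives s ≈ 10.19.
So α = 0.43·10.19 ≈ 4.38, β = 0.57·10.19 ≈ 5.81.

α ≈ 4.38, β ≈ 5.81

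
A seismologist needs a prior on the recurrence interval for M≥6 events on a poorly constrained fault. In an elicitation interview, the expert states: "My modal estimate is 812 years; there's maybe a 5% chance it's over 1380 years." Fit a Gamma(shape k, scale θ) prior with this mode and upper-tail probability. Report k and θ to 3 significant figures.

Gamma(k,θ) with k>1 has mode (k−1)θ, so θ = 812/(k−1).
Need P(X < 1380) = 0.95 with θ tied to k this way. Start at k = 2, θ = 812: P(X<1380) ≈ 0.507.
Too low — raise k to concentrate. Iterating converges to k ≈ 10.9.
Then θ = 812/(10.9−1) ≈ 81.8.

k ≈ 10.9, θ ≈ 81.8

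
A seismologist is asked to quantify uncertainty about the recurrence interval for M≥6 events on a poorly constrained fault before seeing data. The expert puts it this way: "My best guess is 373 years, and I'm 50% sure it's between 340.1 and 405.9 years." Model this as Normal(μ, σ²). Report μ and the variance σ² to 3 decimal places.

A symmetric 50% interval runs μ ± z·σ with z = 0.6745.
Half-width = 32.9, so σ = 32.9/0.6745 = 48.7776 and σ² = 2379.256.
μ is the stated best guess, 373.000.

μ = 373.000, σ² = 2379.256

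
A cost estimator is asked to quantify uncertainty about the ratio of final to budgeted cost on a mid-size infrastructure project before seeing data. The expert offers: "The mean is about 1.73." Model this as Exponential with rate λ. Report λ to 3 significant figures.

Exponential mean = 1/λ, so λ = 1/1.73 = 0.578.

λ ≈ 0.578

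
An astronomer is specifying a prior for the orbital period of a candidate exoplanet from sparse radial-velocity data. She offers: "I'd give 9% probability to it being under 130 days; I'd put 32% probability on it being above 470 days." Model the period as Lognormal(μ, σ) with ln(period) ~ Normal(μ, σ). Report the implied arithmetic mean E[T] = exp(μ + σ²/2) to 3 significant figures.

If T ~ Lognormal(μ,σ) then ln T ~ Normal(μ,σ), so the p-quantile of ln T is μ + z_p·σ.
ln(130) = 4.868 and ln(470) = 6.153; z_{0.09} = -1.341, z_{0.68} = 0.4677.
σ = (6.153 − 4.868)/(0.4677 − (-1.341)) = 0.711.
μ = 4.868 − (-1.341)·0.711 = 5.820.
E[T] = exp(μ + σ²/2) = exp(5.820 + 0.2525) = 434 days.

E[T] ≈ 434 days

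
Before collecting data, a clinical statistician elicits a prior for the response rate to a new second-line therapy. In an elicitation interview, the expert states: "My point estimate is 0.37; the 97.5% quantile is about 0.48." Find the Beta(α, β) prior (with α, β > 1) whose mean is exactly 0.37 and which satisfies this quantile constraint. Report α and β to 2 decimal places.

α ≈ 28.49, β ≈ 48.52

With mean 0.37 fixed, write α = 0.37s, β = 0.63s where s = α+β.
Need P(θ < 0.48) = 0.975 under Beta(0.37s, 0.63s). Normal approximation: (q−m)/√(m(1−m)/s) ≈ z_{0.975} = 1.96, so s ≈ 0.37·0.63·(1.96)²/(0.48−0.37)² = 74.0.
At s = 74.0: P(θ<0.48) ≈ 0.973. Adjusting to match 0.975 gives s ≈ 77.01.
So α = 0.37·77.01 ≈ 28.49, β = 0.63·77.01 ≈ 48.52.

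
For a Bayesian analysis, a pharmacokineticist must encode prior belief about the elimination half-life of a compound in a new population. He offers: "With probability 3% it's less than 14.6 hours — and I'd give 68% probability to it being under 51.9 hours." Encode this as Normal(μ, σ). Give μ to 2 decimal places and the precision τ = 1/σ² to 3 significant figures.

The p-quantile of Normal(μ,σ) is μ + z_p·σ, with z_{0.03} = -1.881 and z_{0.68} = 0.4677.
Eliminate σ: μ = (z₂·x₁ − z₁·x₂)/(z₂ − z₁) = (0.4677·14.6 − (-1.881)·51.9)/2.348 = 44.47.
Then σ = (x₂ − x₁)/(z₂ − z₁) = (51.9 − 14.6)/2.348 = 15.88.
Precision τ = 1/σ² = 1/15.88² = 0.00396.

μ = 44.47, τ = 0.00396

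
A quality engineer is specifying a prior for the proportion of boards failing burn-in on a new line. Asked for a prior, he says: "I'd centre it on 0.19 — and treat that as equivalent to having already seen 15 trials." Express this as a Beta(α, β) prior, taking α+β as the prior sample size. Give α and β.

Under the effective-sample-size interpretation, Beta(α, β) has prior mean α/(α+β) and prior sample size α+β.
So α+β = 15 and α/(α+β) = 0.19, giving α = 0.19·15 = 2.85 and β = 15 − 2.85 = 12.15.

α = 2.85, β = 12.15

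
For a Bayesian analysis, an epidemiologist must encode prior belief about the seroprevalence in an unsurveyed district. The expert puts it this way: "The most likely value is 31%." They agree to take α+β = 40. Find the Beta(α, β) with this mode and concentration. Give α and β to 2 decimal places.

α = 12.78, β = 27.22

For α,β > 1 the Beta mode is (α−1)/(α+β−2). With α+β = 40, the mode is (α−1)/38.
Set (α−1)/38 = 0.31 → α = 1 + 0.31·38 = 12.78.
β = 40 − α = 27.22.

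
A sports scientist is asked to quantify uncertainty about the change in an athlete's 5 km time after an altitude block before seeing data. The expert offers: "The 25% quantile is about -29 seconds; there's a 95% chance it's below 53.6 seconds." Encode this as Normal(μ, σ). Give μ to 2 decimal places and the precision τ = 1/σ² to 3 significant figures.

μ = -4.98, τ = 0.000788

For Normal(μ,σ), the p-quantile is μ + z_p·σ. Here z_{0.25} = -0.6745, z_{0.95} = 1.645.
So -29 = μ − 0.6745σ and 53.6 = μ + 1.645σ.
Subtracting: σ = (53.6 − -29)/(1.645 − (-0.6745)) = 35.61.
Then μ = -29 − (-0.6745)·35.61 = -4.98.
Precision τ = 1/σ² = 1/35.61² = 0.000788.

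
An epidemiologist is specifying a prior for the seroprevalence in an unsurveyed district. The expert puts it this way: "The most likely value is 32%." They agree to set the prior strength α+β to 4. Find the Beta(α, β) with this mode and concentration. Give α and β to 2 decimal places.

For α,β > 1 the Beta mode is (α−1)/(α+β−2). With α+β = 4, the mode is (α−1)/2.
Set (α−1)/2 = 0.32 → α = 1 + 0.32·2 = 1.64.
β = 4 − α = 2.36.

α = 1.64, β = 2.36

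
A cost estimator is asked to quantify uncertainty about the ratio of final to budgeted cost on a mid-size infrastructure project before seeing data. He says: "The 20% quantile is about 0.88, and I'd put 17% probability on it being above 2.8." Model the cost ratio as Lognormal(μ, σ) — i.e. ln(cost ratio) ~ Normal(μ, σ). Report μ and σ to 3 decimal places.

If T ~ Lognormal(μ,σ) then ln T ~ Normal(μ,σ), so the p-quantile of ln T is μ + z_p·σ.
ln(0.88) = -0.1278 and ln(2.8) = 1.03; z_{0.2} = -0.8416, z_{0.83} = 0.9542.
σ = (1.03 − -0.1278)/(0.9542 − (-0.8416)) = 0.645.
μ = -0.1278 − (-0.8416)·0.645 = 0.415.

μ ≈ 0.415, σ ≈ 0.645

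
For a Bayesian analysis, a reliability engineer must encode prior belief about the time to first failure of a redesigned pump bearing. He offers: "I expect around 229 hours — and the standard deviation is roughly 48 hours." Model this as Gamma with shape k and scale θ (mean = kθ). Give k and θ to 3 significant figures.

For Gamma(k, scale θ): mean = kθ, variance = kθ², so CV = 1/√k.
CV = SD/mean = 48/229 = 0.2096, hence k = 1/CV² = 22.8.
Then θ = mean/k = 229/22.8 = 10.1.

k ≈ 22.8, θ ≈ 10.1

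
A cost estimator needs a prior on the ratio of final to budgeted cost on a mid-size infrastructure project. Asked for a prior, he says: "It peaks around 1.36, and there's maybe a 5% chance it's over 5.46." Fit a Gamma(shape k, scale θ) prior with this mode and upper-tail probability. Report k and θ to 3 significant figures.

k ≈ 2.3, θ ≈ 1.04

Gamma(k,θ) with k>1 has mode (k−1)θ, so θ = 1.36/(k−1).
Need P(X < 5.46) = 0.95 with θ tied to k this way. Start at k = 2, θ = 1.36: P(X<5.46) ≈ 0.909.
Too low — raise k to concentrate. Iterating converges to k ≈ 2.3.
Then θ = 1.36/(2.3−1) ≈ 1.04.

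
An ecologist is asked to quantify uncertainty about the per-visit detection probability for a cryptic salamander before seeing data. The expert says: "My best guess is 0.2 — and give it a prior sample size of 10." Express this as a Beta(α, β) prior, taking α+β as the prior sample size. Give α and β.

α = 2, β = 8

Under the effective-sample-size interpretation, Beta(α, β) has prior mean α/(α+β) and prior sample size α+β.
So α+β = 10 and α/(α+β) = 0.2, giving α = 0.2·10 = 2 and β = 10 − 2 = 8.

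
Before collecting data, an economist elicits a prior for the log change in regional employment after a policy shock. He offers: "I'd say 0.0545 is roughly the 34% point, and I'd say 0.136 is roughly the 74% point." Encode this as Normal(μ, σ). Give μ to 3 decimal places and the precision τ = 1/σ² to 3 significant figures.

μ = 0.086, τ = 168

The p-quantile of Normal(μ,σ) is μ + z_p·σ, with z_{0.34} = -0.4125 and z_{0.74} = 0.6433.
Eliminate σ: μ = (z₂·x₁ − z₁·x₂)/(z₂ − z₁) = (0.6433·0.0545 − (-0.4125)·0.136)/1.056 = 0.086.
Then σ = (x₂ − x₁)/(z₂ − z₁) = (0.136 − 0.0545)/1.056 = 0.077.
Precision τ = 1/σ² = 1/0.07719² = 168.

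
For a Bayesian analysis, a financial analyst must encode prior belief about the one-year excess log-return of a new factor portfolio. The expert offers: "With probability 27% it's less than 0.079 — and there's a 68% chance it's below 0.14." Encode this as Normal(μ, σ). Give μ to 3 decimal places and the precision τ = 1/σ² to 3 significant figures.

μ = 0.114, τ = 314

For Normal(μ,σ), the p-quantile is μ + z_p·σ. Here z_{0.27} = -0.6128, z_{0.68} = 0.4677.
So 0.079 = μ − 0.6128σ and 0.14 = μ + 0.4677σ.
Subtracting: σ = (0.14 − 0.079)/(0.4677 − (-0.6128)) = 0.056.
Then μ = 0.079 − (-0.6128)·0.056 = 0.114.
Precision τ = 1/σ² = 1/0.05645² = 314.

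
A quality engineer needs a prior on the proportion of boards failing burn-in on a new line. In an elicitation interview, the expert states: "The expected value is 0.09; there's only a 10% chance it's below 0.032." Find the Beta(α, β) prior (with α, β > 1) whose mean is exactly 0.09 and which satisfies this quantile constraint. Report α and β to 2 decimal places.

With mean 0.09 fixed, write α = 0.09s, β = 0.91s where s = α+β.
Need P(θ < 0.032) = 0.1 under Beta(0.09s, 0.91s). Normal approximation: (q−m)/√(m(1−m)/s) ≈ z_{0.1} = -1.28, so s ≈ 0.09·0.91·(-1.28)²/(0.032−0.09)² = 40.0.
At s = 40.0: P(θ<0.032) ≈ 0.061. Adjusting to match 0.1 gives s ≈ 29.71.
So α = 0.09·29.71 ≈ 2.67, β = 0.91·29.71 ≈ 27.04.

α ≈ 2.67, β ≈ 27.04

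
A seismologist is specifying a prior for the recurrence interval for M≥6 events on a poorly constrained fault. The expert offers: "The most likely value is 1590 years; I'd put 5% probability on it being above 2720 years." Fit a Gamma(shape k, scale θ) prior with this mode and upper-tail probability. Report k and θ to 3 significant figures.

Gamma(k,θ) with k>1 has mode (k−1)θ, so θ = 1590/(k−1).
Need P(X < 2720) = 0.95 with θ tied to k this way. Start at k = 2, θ = 1590: P(X<2720) ≈ 0.510.
Too low — raise k to concentrate. Iterating converges to k ≈ 10.7.
Then θ = 1590/(10.7−1) ≈ 164.

k ≈ 10.7, θ ≈ 164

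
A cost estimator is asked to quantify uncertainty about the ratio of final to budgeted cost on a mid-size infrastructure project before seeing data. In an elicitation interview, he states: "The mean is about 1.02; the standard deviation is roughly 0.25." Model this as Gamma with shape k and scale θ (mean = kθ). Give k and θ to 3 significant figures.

k ≈ 16.6, θ ≈ 0.0613

For Gamma(k, scale θ): mean = kθ, variance = kθ², so CV = 1/√k.
CV = SD/mean = 0.25/1.02 = 0.2451, hence k = 1/CV² = 16.6.
Then θ = mean/k = 1.02/16.6 = 0.0613.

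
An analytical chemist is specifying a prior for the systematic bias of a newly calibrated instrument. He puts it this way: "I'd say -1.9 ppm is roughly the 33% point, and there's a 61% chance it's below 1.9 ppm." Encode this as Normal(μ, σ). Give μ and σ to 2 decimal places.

For Normal(μ,σ), the p-quantile is μ + z_p·σ. Here z_{0.33} = -0.4399, z_{0.61} = 0.2793.
So -1.9 = μ − 0.4399σ and 1.9 = μ + 0.2793σ.
Subtracting: σ = (1.9 − -1.9)/(0.2793 − (-0.4399)) = 5.28.
Then μ = -1.9 − (-0.4399)·5.28 = 0.42.

μ = 0.42, σ = 5.28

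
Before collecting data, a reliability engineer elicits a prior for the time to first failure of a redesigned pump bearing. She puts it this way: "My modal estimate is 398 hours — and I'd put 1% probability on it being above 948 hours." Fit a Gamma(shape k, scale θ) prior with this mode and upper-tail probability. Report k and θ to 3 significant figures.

k ≈ 7.3, θ ≈ 63.2

Gamma(k,θ) with k>1 has mode (k−1)θ, so θ = 398/(k−1).
Need P(X < 948) = 0.99 with θ tied to k this way. Start at k = 2, θ = 398: P(X<948) ≈ 0.688.
Too low — raise k to concentrate. Iterating converges to k ≈ 7.3.
Then θ = 398/(7.3−1) ≈ 63.2.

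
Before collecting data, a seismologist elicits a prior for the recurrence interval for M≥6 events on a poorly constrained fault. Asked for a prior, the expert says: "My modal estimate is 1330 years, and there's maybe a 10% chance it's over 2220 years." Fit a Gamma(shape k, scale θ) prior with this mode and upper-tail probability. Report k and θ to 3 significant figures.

Gamma(k,θ) with k>1 has mode (k−1)θ, so θ = 1330/(k−1).
Need P(X < 2220) = 0.9 with θ tied to k this way. Start at k = 2, θ = 1330: P(X<2220) ≈ 0.497.
Too low — raise k to concentrate. Iterating converges to k ≈ 8.2.
Then θ = 1330/(8.2−1) ≈ 185.

k ≈ 8.2, θ ≈ 185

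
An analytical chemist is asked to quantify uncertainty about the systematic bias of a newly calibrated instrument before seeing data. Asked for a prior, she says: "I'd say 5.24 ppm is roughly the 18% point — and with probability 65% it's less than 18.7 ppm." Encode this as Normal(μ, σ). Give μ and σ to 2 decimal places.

μ = 14.71, σ = 10.35

For Normal(μ,σ), the p-quantile is μ + z_p·σ. Here z_{0.18} = -0.9154, z_{0.65} = 0.3853.
So 5.24 = μ − 0.9154σ and 18.7 = μ + 0.3853σ.
Subtracting: σ = (18.7 − 5.24)/(0.3853 − (-0.9154)) = 10.35.
Then μ = 5.24 − (-0.9154)·10.35 = 14.71.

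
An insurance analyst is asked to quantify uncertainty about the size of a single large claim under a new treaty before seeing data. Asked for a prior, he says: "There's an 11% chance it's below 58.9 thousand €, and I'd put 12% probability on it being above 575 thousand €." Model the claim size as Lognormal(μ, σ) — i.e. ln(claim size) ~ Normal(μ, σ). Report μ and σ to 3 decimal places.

μ ≈ 5.240, σ ≈ 0.949

If T ~ Lognormal(μ,σ) then ln T ~ Normal(μ,σ), so the p-quantile of ln T is μ + z_p·σ.
ln(58.9) = 4.076 and ln(575) = 6.354; z_{0.11} = -1.227, z_{0.88} = 1.175.
σ = (6.354 − 4.076)/(1.175 − (-1.227)) = 0.949.
μ = 4.076 − (-1.227)·0.949 = 5.240.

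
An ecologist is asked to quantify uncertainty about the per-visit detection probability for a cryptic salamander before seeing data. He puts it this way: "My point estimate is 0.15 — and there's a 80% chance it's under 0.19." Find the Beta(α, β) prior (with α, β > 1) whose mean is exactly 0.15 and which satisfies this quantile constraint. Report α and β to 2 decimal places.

With mean 0.15 fixed, write α = 0.15s, β = 0.85s where s = α+β.
Need P(θ < 0.19) = 0.8 under Beta(0.15s, 0.85s). Normal approximation: (q−m)/√(m(1−m)/s) ≈ z_{0.8} = 0.842, so s ≈ 0.15·0.85·(0.842)²/(0.19−0.15)² = 56.4.
At s = 56.4: P(θ<0.19) ≈ 0.808. Adjusting to match 0.8 gives s ≈ 51.78.
So α = 0.15·51.78 ≈ 7.77, β = 0.85·51.78 ≈ 44.01.

α ≈ 7.77, β ≈ 44.01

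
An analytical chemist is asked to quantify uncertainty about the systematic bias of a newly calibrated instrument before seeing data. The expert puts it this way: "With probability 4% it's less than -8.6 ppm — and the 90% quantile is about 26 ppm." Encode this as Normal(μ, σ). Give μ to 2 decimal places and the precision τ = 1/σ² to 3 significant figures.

For Normal(μ,σ), the p-quantile is μ + z_p·σ. Here z_{0.04} = -1.751, z_{0.9} = 1.282.
So -8.6 = μ − 1.751σ and 26 = μ + 1.282σ.
Subtracting: σ = (26 − -8.6)/(1.282 − (-1.751)) = 11.41.
Then μ = -8.6 − (-1.751)·11.41 = 11.38.
Precision τ = 1/σ² = 1/11.41² = 0.00768.

μ = 11.38, τ = 0.00768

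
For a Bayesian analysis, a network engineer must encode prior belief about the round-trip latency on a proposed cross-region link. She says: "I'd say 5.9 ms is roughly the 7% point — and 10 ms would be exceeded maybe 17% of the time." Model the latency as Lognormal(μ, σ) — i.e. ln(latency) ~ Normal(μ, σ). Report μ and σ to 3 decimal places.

If T ~ Lognormal(μ,σ) then ln T ~ Normal(μ,σ), so the p-quantile of ln T is μ + z_p·σ.
ln(5.9) = 1.775 and ln(10) = 2.303; z_{0.07} = -1.476, z_{0.83} = 0.9542.
σ = (2.303 − 1.775)/(0.9542 − (-1.476)) = 0.217.
μ = 1.775 − (-1.476)·0.217 = 2.095.

μ ≈ 2.095, σ ≈ 0.217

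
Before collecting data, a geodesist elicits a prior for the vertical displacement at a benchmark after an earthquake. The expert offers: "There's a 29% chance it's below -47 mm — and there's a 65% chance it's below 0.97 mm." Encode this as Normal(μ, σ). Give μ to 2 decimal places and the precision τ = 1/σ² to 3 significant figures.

μ = -18.72, τ = 0.000383

The p-quantile of Normal(μ,σ) is μ + z_p·σ, with z_{0.29} = -0.5534 and z_{0.65} = 0.3853.
Eliminate σ: μ = (z₂·x₁ − z₁·x₂)/(z₂ − z₁) = (0.3853·-47 − (-0.5534)·0.97)/0.9387 = -18.72.
Then σ = (x₂ − x₁)/(z₂ − z₁) = (0.97 − -47)/0.9387 = 51.10.
Precision τ = 1/σ² = 1/51.1² = 0.000383.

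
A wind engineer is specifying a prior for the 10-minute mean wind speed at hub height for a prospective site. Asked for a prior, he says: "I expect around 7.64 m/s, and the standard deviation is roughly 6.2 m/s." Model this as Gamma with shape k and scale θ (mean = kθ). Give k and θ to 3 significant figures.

k ≈ 1.52, θ ≈ 5.03

For Gamma(k, scale θ): mean = kθ, variance = kθ², so CV = 1/√k.
CV = SD/mean = 6.2/7.64 = 0.8115, hence k = 1/CV² = 1.52.
Then θ = mean/k = 7.64/1.52 = 5.03.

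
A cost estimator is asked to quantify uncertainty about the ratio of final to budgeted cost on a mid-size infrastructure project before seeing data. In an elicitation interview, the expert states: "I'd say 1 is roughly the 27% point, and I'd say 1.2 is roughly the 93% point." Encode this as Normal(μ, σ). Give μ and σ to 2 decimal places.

The p-quantile of Normal(μ,σ) is μ + z_p·σ, with z_{0.27} = -0.6128 and z_{0.93} = 1.476.
Eliminate σ: μ = (z₂·x₁ − z₁·x₂)/(z₂ − z₁) = (1.476·1 − (-0.6128)·1.2)/2.089 = 1.06.
Then σ = (x₂ − x₁)/(z₂ − z₁) = (1.2 − 1)/2.089 = 0.10.

μ = 1.06, σ = 0.10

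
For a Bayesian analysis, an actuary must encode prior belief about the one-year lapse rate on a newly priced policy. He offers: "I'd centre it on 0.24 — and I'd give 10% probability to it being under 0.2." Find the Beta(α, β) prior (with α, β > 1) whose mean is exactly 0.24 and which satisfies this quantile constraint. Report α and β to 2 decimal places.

With mean 0.24 fixed, write α = 0.24s, β = 0.76s where s = α+β.
Need P(θ < 0.2) = 0.1 under Beta(0.24s, 0.76s). Normal approximation: (q−m)/√(m(1−m)/s) ≈ z_{0.1} = -1.28, so s ≈ 0.24·0.76·(-1.28)²/(0.2−0.24)² = 187.2.
At s = 187.2: P(θ<0.2) ≈ 0.096. Adjusting to match 0.1 gives s ≈ 180.79.
So α = 0.24·180.79 ≈ 43.39, β = 0.76·180.79 ≈ 137.40.

α ≈ 43.39, β ≈ 137.40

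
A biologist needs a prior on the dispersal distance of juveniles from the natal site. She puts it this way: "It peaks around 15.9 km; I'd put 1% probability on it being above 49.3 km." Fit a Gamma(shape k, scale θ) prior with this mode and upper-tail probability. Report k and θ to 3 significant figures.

Gamma(k,θ) with k>1 has mode (k−1)θ, so θ = 15.9/(k−1).
Need P(X < 49.3) = 0.99 with θ tied to k this way. Start at k = 2, θ = 15.9: P(X<49.3) ≈ 0.815.
Too low — raise k to concentrate. Iterating converges to k ≈ 4.49.
Then θ = 15.9/(4.49−1) ≈ 4.56.

k ≈ 4.49, θ ≈ 4.56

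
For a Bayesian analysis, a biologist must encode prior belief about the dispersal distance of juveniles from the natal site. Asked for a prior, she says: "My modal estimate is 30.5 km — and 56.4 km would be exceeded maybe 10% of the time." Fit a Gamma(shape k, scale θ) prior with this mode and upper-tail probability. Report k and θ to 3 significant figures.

Gamma(k,θ) with k>1 has mode (k−1)θ, so θ = 30.5/(k−1).
Need P(X < 56.4) = 0.9 with θ tied to k this way. Start at k = 2, θ = 30.5: P(X<56.4) ≈ 0.552.
Too low — raise k to concentrate. Iterating converges to k ≈ 6.05.
Then θ = 30.5/(6.05−1) ≈ 6.04.

k ≈ 6.05, θ ≈ 6.04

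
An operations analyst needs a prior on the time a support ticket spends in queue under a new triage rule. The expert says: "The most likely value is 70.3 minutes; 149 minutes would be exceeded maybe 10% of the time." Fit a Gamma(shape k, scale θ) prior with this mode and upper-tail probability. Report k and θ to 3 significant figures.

Gamma(k,θ) with k>1 has mode (k−1)θ, so θ = 70.3/(k−1).
Need P(X < 149) = 0.9 with θ tied to k this way. Start at k = 2, θ = 70.3: P(X<149) ≈ 0.625.
Too low — raise k to concentrate. Iterating converges to k ≈ 4.41.
Then θ = 70.3/(4.41−1) ≈ 20.6.

k ≈ 4.41, θ ≈ 20.6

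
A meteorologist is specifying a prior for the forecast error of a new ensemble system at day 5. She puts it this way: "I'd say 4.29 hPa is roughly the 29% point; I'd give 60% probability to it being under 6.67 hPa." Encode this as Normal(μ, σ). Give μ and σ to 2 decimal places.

For Normal(μ,σ), the p-quantile is μ + z_p·σ. Here z_{0.29} = -0.5534, z_{0.6} = 0.2533.
So 4.29 = μ − 0.5534σ and 6.67 = μ + 0.2533σ.
Subtracting: σ = (6.67 − 4.29)/(0.2533 − (-0.5534)) = 2.95.
Then μ = 4.29 − (-0.5534)·2.95 = 5.92.

μ = 5.92, σ = 2.95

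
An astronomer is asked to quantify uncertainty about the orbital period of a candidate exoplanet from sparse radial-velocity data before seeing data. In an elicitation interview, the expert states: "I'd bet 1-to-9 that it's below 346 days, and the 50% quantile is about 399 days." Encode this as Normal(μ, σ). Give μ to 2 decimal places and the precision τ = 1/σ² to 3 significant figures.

μ = 399.00, τ = 0.000585

The p-quantile of Normal(μ,σ) is μ + z_p·σ, with z_{0.1} = -1.282 and z_{0.5} = 0.
Eliminate σ: μ = (z₂·x₁ − z₁·x₂)/(z₂ − z₁) = (0·346 − (-1.282)·399)/1.282 = 399.00.
Then σ = (x₂ − x₁)/(z₂ − z₁) = (399 − 346)/1.282 = 41.36.
Precision τ = 1/σ² = 1/41.36² = 0.000585.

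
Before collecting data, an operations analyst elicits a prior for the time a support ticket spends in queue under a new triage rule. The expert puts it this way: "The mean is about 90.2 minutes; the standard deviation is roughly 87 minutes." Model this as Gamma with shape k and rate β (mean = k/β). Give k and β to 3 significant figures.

For Gamma(k, rate β): mean = k/β, variance = k/β², so CV = 1/√k.
CV = SD/mean = 87/90.2 = 0.9645, hence k = 1/CV² = 1.07.
Then β = k/mean = 1.07/90.2 = 0.0119.

k ≈ 1.07, β ≈ 0.0119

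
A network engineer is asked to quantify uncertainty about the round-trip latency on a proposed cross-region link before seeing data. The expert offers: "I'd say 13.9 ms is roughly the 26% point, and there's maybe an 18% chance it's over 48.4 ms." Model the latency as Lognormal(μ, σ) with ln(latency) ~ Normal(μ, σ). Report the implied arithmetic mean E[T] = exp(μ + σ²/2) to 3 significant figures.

E[T] ≈ 32 ms

If T ~ Lognormal(μ,σ) then ln T ~ Normal(μ,σ), so the p-quantile of ln T is μ + z_p·σ.
ln(13.9) = 2.632 and ln(48.4) = 3.879; z_{0.26} = -0.6433, z_{0.82} = 0.9154.
σ = (3.879 − 2.632)/(0.9154 − (-0.6433)) = 0.800.
μ = 2.632 − (-0.6433)·0.800 = 3.147.
E[T] = exp(μ + σ²/2) = exp(3.147 + 0.3203) = 32 ms.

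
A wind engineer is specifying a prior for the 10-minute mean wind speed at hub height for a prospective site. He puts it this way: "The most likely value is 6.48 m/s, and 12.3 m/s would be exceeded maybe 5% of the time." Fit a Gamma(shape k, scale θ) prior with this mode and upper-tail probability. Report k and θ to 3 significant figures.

Gamma(k,θ) with k>1 has mode (k−1)θ, so θ = 6.48/(k−1).
Need P(X < 12.3) = 0.95 with θ tied to k this way. Start at k = 2, θ = 6.48: P(X<12.3) ≈ 0.566.
Too low — raise k to concentrate. Iterating converges to k ≈ 7.77.
Then θ = 6.48/(7.77−1) ≈ 0.957.

k ≈ 7.77, θ ≈ 0.957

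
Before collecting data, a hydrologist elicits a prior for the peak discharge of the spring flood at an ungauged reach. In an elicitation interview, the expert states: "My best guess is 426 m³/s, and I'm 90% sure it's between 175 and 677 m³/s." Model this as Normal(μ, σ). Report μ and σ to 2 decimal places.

A symmetric 90% interval runs μ ± z·σ with z = 1.645.
Half-width = 251, so σ = 251/1.645 = 152.60.
μ is the stated best guess, 426.00.

μ = 426.00, σ = 152.60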